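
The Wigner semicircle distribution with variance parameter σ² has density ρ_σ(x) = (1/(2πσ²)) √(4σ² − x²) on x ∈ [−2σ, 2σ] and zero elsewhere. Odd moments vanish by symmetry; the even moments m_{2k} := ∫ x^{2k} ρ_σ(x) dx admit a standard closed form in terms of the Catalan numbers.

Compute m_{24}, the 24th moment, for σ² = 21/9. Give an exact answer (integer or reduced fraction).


By the scaled semicircle moment identity, m_{2k} = σ^{2k} · C_k with k = 12.
C_12 = (1/(k+1)) · C(2k, k) = (1/13) · C(24, 12) = (1/13) · 2704156 = 208012.
σ^{2k} = (σ²)^k = (21/9)^12 = 13841287201/531441.

Therefore m_{24} = σ^{24} · C_12 = (13841287201/531441) · 208012 = 2879153833254412/531441.


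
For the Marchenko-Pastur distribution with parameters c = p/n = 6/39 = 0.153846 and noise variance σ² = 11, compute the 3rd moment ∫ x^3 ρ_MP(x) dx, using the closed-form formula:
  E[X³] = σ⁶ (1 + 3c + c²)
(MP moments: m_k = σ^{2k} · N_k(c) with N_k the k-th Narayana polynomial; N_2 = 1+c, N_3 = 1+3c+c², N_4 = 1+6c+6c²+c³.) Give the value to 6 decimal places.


E[X³] = σ⁶ (1 + 3c + c²) (third MP moment). With σ² = 11 (so σ⁶ = 1331) and c = 6/39 = 0.153846: E[X³] = 1331 · (1 + 3·0.153846 + (0.153846)²) = 1331 · 1.485207.

So E[X^3] = 1976.810651.


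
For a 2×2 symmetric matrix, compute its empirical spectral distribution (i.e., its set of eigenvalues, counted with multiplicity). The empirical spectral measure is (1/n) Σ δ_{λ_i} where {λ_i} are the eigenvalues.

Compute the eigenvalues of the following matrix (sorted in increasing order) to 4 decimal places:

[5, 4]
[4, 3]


Since M is real symmetric, both eigenvalues are real; they are the roots of det(λI − M) = λ² − (tr M) λ + det M.
tr M = 5 + 3 = 8.
det M = 5·3 − 4² = 15 − 16 = -1.
Characteristic polynomial: λ² − 8λ − 1 = 0.
Discriminant Δ = (tr M)² − 4·det M = 64 − (-4) = 68; √Δ = 8.246211.
λ = (tr M ± √Δ)/2 = (8 ± 8.246211)/2, giving (tr M − √Δ)/2 = -0.1231 and (tr M + √Δ)/2 = 8.1231.

Eigenvalues sorted in increasing order: [-0.1231, 8.1231].


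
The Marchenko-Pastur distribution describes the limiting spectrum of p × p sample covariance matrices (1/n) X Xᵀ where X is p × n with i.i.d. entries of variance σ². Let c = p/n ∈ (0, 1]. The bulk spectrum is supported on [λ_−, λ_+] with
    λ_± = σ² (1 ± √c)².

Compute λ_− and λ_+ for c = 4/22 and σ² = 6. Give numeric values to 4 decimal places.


c = 4/22 = 0.181818; √c = 0.426401.
λ_− = σ² (1 − √c)² = 6 · (1 − 0.426401)² = 6 · (0.573599)² = 1.974092.
λ_+ = σ² (1 + √c)² = 6 · (1 + 0.426401)² = 6 · (1.426401)² = 12.207726.

Rounded to 4 decimal places: λ_− ≈ 1.9741, λ_+ ≈ 12.2077.


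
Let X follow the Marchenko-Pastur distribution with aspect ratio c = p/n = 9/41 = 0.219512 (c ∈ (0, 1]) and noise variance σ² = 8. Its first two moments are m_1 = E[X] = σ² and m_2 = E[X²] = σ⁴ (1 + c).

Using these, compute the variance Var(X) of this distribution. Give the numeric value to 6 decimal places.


m_1 = E[X] = σ² = 8, so m_1² = 64.
m_2 = E[X²] = σ⁴ (1 + c) = 64 · (1 + 0.219512) = 64 · 1.219512 = 78.048780.
(Note m_2 − m_1² simplifies to c · σ⁴ = 0.219512 · 64.)

Var(X) = m_2 − m_1² = 78.048780 − 64 = 14.048780.


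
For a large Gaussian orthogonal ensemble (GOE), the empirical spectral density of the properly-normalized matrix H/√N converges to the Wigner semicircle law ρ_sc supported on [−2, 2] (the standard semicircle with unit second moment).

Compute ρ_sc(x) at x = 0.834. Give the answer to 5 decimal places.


ρ_sc(x) = (1/(2π)) √(4 − x²). With x = 0.834:
  4 − x² = 4 − (0.834)² = 4 − 0.695556 = 3.304444.
  √(4 − x²) = 1.817813.
  1/(2π) = 0.159155.
  ρ_sc(0.834) = 0.159155 · 1.817813 = 0.289314.

Rounded to 5 decimal places: ρ_sc(0.834) ≈ 0.28931.


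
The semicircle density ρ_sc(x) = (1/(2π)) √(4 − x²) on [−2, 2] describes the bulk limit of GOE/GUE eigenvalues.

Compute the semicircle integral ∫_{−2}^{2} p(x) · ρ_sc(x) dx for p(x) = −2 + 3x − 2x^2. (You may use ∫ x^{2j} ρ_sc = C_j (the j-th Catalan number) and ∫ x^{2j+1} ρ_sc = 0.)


Write p(x) = Σ a_i x^i, split into monomials and integrate each against ρ_sc separately.
Using ∫ x^{2j} ρ_sc = C_j = (1/(j+1)) C(2j, j) (Catalan numbers) and ∫ x^{2j+1} ρ_sc = 0 (odd monomials vanish by symmetry):
  i = 0 (even): a_0 · C_{0} = -2 · 1 = -2
  i = 1 (odd): ∫ x^1 ρ_sc = 0 (vanishes)
  i = 2 (even): a_2 · C_{1} = -2 · 1 = -2

Summing the contributions: ∫_{−2}^{2} p(x) ρ_sc(x) dx = (-2) + (-2) = -4.


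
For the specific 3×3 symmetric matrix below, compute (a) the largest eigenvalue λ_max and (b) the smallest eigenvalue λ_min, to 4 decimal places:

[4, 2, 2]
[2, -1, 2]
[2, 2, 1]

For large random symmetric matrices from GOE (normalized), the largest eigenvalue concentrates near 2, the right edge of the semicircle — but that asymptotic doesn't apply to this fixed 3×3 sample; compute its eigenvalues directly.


Since M is real symmetric, all three eigenvalues are real; they are the roots of det(λI − M) = λ³ − (tr M) λ² + s λ − det M, where s is the sum of the principal 2×2 minors.
tr M = 4 + (-1) + 1 = 4.
s = (4·(-1) − 2²) + (4·1 − 2²) + ((-1)·1 − 2²) = -8 + 0 + (-5) = -13.
det M (expand along row 1) = 4·(-5) − 2·(-2) + 2·6 = -4.
Characteristic polynomial: λ³ − 4λ² − 13λ + 4 = 0.
Substitute λ = y + (tr M)/3 = y + 1.333333 to remove the quadratic term: y³ + p·y + q = 0 with p = s − (tr M)²/3 = -18.333333 and q = −2(tr M)³/27 + (tr M)·s/3 − det M = -18.074074.
Three real roots ⇒ use the trigonometric (Viète) form: r = 2√(−p/3) = 4.944132, φ = arccos(3q/(p·r)) = arccos(0.598199) = 0.929544 rad.
y_k = r·cos(φ/3 − 2πk/3) for k = 0, 1, 2 gives y = 4.708692, -1.048782, -3.659910.
λ_k = y_k + 1.333333 gives λ = 6.0420, 0.2846, -2.3266 (check: the sum is 4.0000 = tr M).

Hence λ_max = 6.0420 and λ_min = -2.3266.


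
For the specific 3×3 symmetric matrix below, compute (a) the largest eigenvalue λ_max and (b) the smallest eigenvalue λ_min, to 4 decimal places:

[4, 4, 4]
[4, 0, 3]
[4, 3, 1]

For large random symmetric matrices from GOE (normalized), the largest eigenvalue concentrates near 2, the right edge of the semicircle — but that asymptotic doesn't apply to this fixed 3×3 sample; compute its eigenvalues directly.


Since M is real symmetric, all three eigenvalues are real; they are the roots of det(λI − M) = λ³ − (tr M) λ² + s λ − det M, where s is the sum of the principal 2×2 minors.
tr M = 4 + 0 + 1 = 5.
s = (4·0 − 4²) + (4·1 − 4²) + (0·1 − 3²) = -16 + (-12) + (-9) = -37.
det M (expand along row 1) = 4·(-9) − 4·(-8) + 4·12 = 44.
Characteristic polynomial: λ³ − 5λ² − 37λ − 44 = 0.
Substitute λ = y + (tr M)/3 = y + 1.666667 to remove the quadratic term: y³ + p·y + q = 0 with p = s − (tr M)²/3 = -45.333333 and q = −2(tr M)³/27 + (tr M)·s/3 − det M = -114.925926.
Three real roots ⇒ use the trigonometric (Viète) form: r = 2√(−p/3) = 7.774603, φ = arccos(3q/(p·r)) = arccos(0.978235) = 0.209016 rad.
y_k = r·cos(φ/3 − 2πk/3) for k = 0, 1, 2 gives y = 7.755740, -3.409147, -4.346593.
λ_k = y_k + 1.666667 gives λ = 9.4224, -1.7425, -2.6799 (check: the sum is 5.0000 = tr M).

Hence λ_max = 9.4224 and λ_min = -2.6799.


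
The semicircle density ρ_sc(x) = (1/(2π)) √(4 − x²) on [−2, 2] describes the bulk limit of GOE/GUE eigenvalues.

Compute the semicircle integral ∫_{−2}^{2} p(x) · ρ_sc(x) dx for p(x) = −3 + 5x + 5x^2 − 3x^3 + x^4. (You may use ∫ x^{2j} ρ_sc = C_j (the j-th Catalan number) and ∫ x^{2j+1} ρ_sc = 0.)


Write p(x) = Σ a_i x^i, split into monomials and integrate each against ρ_sc separately.
Using ∫ x^{2j} ρ_sc = C_j = (1/(j+1)) C(2j, j) (Catalan numbers) and ∫ x^{2j+1} ρ_sc = 0 (odd monomials vanish by symmetry):
  i = 0 (even): a_0 · C_{0} = -3 · 1 = -3
  i = 1 (odd): ∫ x^1 ρ_sc = 0 (vanishes)
  i = 2 (even): a_2 · C_{1} = 5 · 1 = 5
  i = 3 (odd): ∫ x^3 ρ_sc = 0 (vanishes)
  i = 4 (even): a_4 · C_{2} = 1 · 2 = 2

Summing the contributions: ∫_{−2}^{2} p(x) ρ_sc(x) dx = (-3) + 5 + 2 = 4.


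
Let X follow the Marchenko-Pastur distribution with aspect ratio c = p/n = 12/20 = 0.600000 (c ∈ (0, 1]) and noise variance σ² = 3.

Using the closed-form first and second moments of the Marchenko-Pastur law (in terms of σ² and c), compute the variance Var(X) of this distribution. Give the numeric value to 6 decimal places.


Recall the MP moments m_1 = E[X] = σ² and m_2 = E[X²] = σ⁴ (1 + c).
m_1 = E[X] = σ² = 3, so m_1² = 9.
m_2 = E[X²] = σ⁴ (1 + c) = 9 · (1 + 0.600000) = 9 · 1.600000 = 14.400000.
(Note m_2 − m_1² simplifies to c · σ⁴ = 0.600000 · 9.)

Var(X) = m_2 − m_1² = 14.400000 − 9 = 5.400000.


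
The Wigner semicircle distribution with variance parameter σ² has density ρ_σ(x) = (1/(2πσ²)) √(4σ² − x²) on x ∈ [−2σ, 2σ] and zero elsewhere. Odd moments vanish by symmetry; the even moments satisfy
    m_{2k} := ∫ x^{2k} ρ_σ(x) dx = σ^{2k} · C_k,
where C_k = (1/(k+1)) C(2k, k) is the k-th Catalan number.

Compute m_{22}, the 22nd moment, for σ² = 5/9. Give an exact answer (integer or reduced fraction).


By the scaled semicircle moment identity, m_{2k} = σ^{2k} · C_k with k = 11.
C_11 = (1/(k+1)) · C(2k, k) = (1/12) · C(22, 11) = (1/12) · 705432 = 58786.
σ^{2k} = (σ²)^k = (5/9)^11 = 48828125/31381059609.

Therefore m_{22} = σ^{22} · C_11 = (48828125/31381059609) · 58786 = 2870410156250/31381059609.


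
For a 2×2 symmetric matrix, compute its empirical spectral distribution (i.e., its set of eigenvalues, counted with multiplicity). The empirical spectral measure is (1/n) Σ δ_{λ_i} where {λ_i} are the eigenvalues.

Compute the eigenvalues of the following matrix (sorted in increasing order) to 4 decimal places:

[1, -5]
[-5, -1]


Since M is real symmetric, both eigenvalues are real; they are the roots of det(λI − M) = λ² − (tr M) λ + det M.
tr M = 1 + (-1) = 0.
det M = 1·(-1) − (-5)² = -1 − 25 = -26.
Characteristic polynomial: λ² − 26 = 0.
Discriminant Δ = (tr M)² − 4·det M = 0 − (-104) = 104; √Δ = 10.198039.
λ = (tr M ± √Δ)/2 = (0 ± 10.198039)/2, giving (tr M − √Δ)/2 = -5.0990 and (tr M + √Δ)/2 = 5.0990.

Eigenvalues sorted in increasing order: [-5.0990, 5.0990].


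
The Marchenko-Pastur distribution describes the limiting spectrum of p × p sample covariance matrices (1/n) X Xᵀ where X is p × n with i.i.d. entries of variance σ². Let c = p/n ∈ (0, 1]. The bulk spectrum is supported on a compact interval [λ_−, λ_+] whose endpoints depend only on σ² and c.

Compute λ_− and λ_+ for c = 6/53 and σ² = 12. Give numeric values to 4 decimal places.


c = 6/53 = 0.113208; √c = 0.336463.
λ_− = σ² (1 − √c)² = 12 · (1 − 0.336463)² = 12 · (0.663537)² = 5.283372.
λ_+ = σ² (1 + √c)² = 12 · (1 + 0.336463)² = 12 · (1.336463)² = 21.433610.

Rounded to 4 decimal places: λ_− ≈ 5.2834, λ_+ ≈ 21.4336.


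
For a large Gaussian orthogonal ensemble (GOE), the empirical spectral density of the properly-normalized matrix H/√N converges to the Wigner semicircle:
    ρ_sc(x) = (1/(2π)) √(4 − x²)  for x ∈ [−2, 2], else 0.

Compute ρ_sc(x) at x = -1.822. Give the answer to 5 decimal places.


ρ_sc(x) = (1/(2π)) √(4 − x²). With x = -1.822:
  4 − x² = 4 − (-1.822)² = 4 − 3.319684 = 0.680316.
  √(4 − x²) = 0.824813.
  1/(2π) = 0.159155.
  ρ_sc(-1.822) = 0.159155 · 0.824813 = 0.131273.

Rounded to 5 decimal places: ρ_sc(-1.822) ≈ 0.13127.


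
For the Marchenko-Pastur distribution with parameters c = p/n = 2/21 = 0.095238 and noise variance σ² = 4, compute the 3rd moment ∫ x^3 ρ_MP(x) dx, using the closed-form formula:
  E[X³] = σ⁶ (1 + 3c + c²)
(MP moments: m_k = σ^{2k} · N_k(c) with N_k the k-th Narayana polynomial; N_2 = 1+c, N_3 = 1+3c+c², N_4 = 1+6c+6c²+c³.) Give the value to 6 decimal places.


E[X³] = σ⁶ (1 + 3c + c²) (third MP moment). With σ² = 4 (so σ⁶ = 64) and c = 2/21 = 0.095238: E[X³] = 64 · (1 + 3·0.095238 + (0.095238)²) = 64 · 1.294785.

So E[X^3] = 82.866213.


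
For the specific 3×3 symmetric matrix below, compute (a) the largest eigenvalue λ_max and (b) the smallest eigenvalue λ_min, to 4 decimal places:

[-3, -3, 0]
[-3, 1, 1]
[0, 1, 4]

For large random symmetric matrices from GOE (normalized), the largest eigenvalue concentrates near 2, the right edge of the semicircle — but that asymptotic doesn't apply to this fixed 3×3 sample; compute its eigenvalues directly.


Since M is real symmetric, all three eigenvalues are real; they are the roots of det(λI − M) = λ³ − (tr M) λ² + s λ − det M, where s is the sum of the principal 2×2 minors.
tr M = -3 + 1 + 4 = 2.
s = ((-3)·1 − (-3)²) + ((-3)·4 − 0²) + (1·4 − 1²) = -12 + (-12) + 3 = -21.
det M (expand along row 1) = (-3)·3 − (-3)·(-12) + 0·(-3) = -45.
Characteristic polynomial: λ³ − 2λ² − 21λ + 45 = 0.
Substitute λ = y + (tr M)/3 = y + 0.666667 to remove the quadratic term: y³ + p·y + q = 0 with p = s − (tr M)²/3 = -22.333333 and q = −2(tr M)³/27 + (tr M)·s/3 − det M = 30.407407.
Three real roots ⇒ use the trigonometric (Viète) form: r = 2√(−p/3) = 5.456902, φ = arccos(3q/(p·r)) = arccos(-0.748516) = 2.416617 rad.
y_k = r·cos(φ/3 − 2πk/3) for k = 0, 1, 2 gives y = 3.780119, 1.518219, -5.298337.
λ_k = y_k + 0.666667 gives λ = 4.4468, 2.1849, -4.6317 (check: the sum is 2.0000 = tr M).

Hence λ_max = 4.4468 and λ_min = -4.6317.


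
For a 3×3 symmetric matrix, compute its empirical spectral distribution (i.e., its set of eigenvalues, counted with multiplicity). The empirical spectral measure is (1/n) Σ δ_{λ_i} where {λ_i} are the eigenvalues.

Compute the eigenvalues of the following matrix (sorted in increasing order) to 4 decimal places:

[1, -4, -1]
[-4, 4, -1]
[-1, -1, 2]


Since M is real symmetric, all three eigenvalues are real; they are the roots of det(λI − M) = λ³ − (tr M) λ² + s λ − det M, where s is the sum of the principal 2×2 minors.
tr M = 1 + 4 + 2 = 7.
s = (1·4 − (-4)²) + (1·2 − (-1)²) + (4·2 − (-1)²) = -12 + 1 + 7 = -4.
det M (expand along row 1) = 1·7 − (-4)·(-9) + (-1)·8 = -37.
Characteristic polynomial: λ³ − 7λ² − 4λ + 37 = 0.
Substitute λ = y + (tr M)/3 = y + 2.333333 to remove the quadratic term: y³ + p·y + q = 0 with p = s − (tr M)²/3 = -20.333333 and q = −2(tr M)³/27 + (tr M)·s/3 − det M = 2.259259.
Three real roots ⇒ use the trigonometric (Viète) form: r = 2√(−p/3) = 5.206833, φ = arccos(3q/(p·r)) = arccos(-0.064018) = 1.634859 rad.
y_k = r·cos(φ/3 − 2πk/3) for k = 0, 1, 2 gives y = 4.452632, 0.111179, -4.563811.
λ_k = y_k + 2.333333 gives λ = 6.7860, 2.4445, -2.2305 (check: the sum is 7.0000 = tr M).

Eigenvalues sorted in increasing order: [-2.2305, 2.4445, 6.7860].


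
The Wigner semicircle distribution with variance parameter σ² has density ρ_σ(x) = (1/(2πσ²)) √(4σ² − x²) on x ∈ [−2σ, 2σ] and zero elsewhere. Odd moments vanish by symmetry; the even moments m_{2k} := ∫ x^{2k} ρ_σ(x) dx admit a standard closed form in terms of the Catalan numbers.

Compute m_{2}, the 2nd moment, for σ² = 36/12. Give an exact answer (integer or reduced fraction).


By the scaled semicircle moment identity, m_{2k} = σ^{2k} · C_k with k = 1.
C_1 = (1/(k+1)) · C(2k, k) = (1/2) · C(2, 1) = (1/2) · 2 = 1.
σ^{2k} = (σ²)^k = (36/12)^1 = 3.

Therefore m_{2} = σ^{2} · C_1 = 3 · 1 = 3.


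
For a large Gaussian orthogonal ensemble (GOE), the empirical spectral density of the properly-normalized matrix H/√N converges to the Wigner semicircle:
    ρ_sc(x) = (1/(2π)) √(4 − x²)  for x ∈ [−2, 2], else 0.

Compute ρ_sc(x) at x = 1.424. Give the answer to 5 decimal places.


ρ_sc(x) = (1/(2π)) √(4 − x²). With x = 1.424:
  4 − x² = 4 − (1.424)² = 4 − 2.027776 = 1.972224.
  √(4 − x²) = 1.404359.
  1/(2π) = 0.159155.
  ρ_sc(1.424) = 0.159155 · 1.404359 = 0.223511.

Rounded to 5 decimal places: ρ_sc(1.424) ≈ 0.22351.


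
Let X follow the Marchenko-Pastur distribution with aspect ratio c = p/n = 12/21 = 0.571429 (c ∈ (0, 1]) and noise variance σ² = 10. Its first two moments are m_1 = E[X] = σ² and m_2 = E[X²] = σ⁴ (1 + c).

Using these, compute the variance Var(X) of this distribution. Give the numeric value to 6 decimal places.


m_1 = E[X] = σ² = 10, so m_1² = 100.
m_2 = E[X²] = σ⁴ (1 + c) = 100 · (1 + 0.571429) = 100 · 1.571429 = 157.142857.
(Note m_2 − m_1² simplifies to c · σ⁴ = 0.571429 · 100.)

Var(X) = m_2 − m_1² = 157.142857 − 100 = 57.142857.


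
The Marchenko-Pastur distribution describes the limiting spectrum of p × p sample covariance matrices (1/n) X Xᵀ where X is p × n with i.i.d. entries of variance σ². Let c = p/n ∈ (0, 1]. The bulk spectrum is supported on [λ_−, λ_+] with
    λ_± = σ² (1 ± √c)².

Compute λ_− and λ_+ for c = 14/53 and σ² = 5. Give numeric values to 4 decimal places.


c = 14/53 = 0.264151; √c = 0.513956.
λ_− = σ² (1 − √c)² = 5 · (1 − 0.513956)² = 5 · (0.486044)² = 1.181193.
λ_+ = σ² (1 + √c)² = 5 · (1 + 0.513956)² = 5 · (1.513956)² = 11.460316.

Rounded to 4 decimal places: λ_− ≈ 1.1812, λ_+ ≈ 11.4603.


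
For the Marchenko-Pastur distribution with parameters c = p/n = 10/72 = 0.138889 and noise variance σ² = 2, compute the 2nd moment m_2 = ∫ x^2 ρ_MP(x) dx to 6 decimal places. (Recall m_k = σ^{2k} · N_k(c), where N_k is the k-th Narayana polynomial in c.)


E[X²] = σ⁴ (1 + c) (second MP moment). With σ² = 2 (so σ⁴ = 4) and c = 10/72 = 0.138889: E[X²] = 4 · (1 + 0.138889) = 4 · 1.138889.

So E[X^2] = 4.555556.


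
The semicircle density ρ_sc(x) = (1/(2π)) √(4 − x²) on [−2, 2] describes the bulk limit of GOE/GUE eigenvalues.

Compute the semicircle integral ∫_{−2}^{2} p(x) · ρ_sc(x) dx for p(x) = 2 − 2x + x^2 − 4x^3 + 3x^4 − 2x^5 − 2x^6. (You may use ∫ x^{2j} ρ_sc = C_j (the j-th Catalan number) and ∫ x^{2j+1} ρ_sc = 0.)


Write p(x) = Σ a_i x^i, split into monomials and integrate each against ρ_sc separately.
Using ∫ x^{2j} ρ_sc = C_j = (1/(j+1)) C(2j, j) (Catalan numbers) and ∫ x^{2j+1} ρ_sc = 0 (odd monomials vanish by symmetry):
  i = 0 (even): a_0 · C_{0} = 2 · 1 = 2
  i = 1 (odd): ∫ x^1 ρ_sc = 0 (vanishes)
  i = 2 (even): a_2 · C_{1} = 1 · 1 = 1
  i = 3 (odd): ∫ x^3 ρ_sc = 0 (vanishes)
  i = 4 (even): a_4 · C_{2} = 3 · 2 = 6
  i = 5 (odd): ∫ x^5 ρ_sc = 0 (vanishes)
  i = 6 (even): a_6 · C_{3} = -2 · 5 = -10

Summing the contributions: ∫_{−2}^{2} p(x) ρ_sc(x) dx = 2 + 1 + 6 + (-10) = -1.


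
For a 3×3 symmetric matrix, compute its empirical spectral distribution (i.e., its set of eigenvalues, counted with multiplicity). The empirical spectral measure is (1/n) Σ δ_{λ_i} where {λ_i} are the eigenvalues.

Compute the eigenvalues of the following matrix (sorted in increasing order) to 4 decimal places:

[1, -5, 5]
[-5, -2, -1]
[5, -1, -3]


Since M is real symmetric, all three eigenvalues are real; they are the roots of det(λI − M) = λ³ − (tr M) λ² + s λ − det M, where s is the sum of the principal 2×2 minors.
tr M = 1 + (-2) + (-3) = -4.
s = (1·(-2) − (-5)²) + (1·(-3) − 5²) + ((-2)·(-3) − (-1)²) = -27 + (-28) + 5 = -50.
det M (expand along row 1) = 1·5 − (-5)·20 + 5·15 = 180.
Characteristic polynomial: λ³ + 4λ² − 50λ − 180 = 0.
Substitute λ = y + (tr M)/3 = y − 1.333333 to remove the quadratic term: y³ + p·y + q = 0 with p = s − (tr M)²/3 = -55.333333 and q = −2(tr M)³/27 + (tr M)·s/3 − det M = -108.592593.
Three real roots ⇒ use the trigonometric (Viète) form: r = 2√(−p/3) = 8.589399, φ = arccos(3q/(p·r)) = arccos(0.685444) = 0.815583 rad.
y_k = r·cos(φ/3 − 2πk/3) for k = 0, 1, 2 gives y = 8.273935, -2.139510, -6.134425.
λ_k = y_k − 1.333333 gives λ = 6.9406, -3.4728, -7.4678 (check: the sum is -4.0000 = tr M).

Eigenvalues sorted in increasing order: [-7.4678, -3.4728, 6.9406].


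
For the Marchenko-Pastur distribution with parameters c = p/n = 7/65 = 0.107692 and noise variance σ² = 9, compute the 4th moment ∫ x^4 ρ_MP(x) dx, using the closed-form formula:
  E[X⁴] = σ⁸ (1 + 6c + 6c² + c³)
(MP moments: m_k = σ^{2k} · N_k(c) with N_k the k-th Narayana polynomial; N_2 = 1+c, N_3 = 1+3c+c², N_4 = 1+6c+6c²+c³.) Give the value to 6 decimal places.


E[X⁴] = σ⁸ (1 + 6c + 6c² + c³) (fourth MP moment). With σ² = 9 (so σ⁸ = 6561) and c = 7/65 = 0.107692: E[X⁴] = 6561 · (1 + 6·0.107692 + 6·(0.107692)² + (0.107692)³) = 6561 · 1.716989.

So E[X^4] = 11265.162341.


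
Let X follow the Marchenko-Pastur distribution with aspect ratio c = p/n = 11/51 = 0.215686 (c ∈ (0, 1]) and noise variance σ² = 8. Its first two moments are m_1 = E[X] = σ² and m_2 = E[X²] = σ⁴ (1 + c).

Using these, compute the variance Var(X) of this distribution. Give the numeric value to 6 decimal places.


m_1 = E[X] = σ² = 8, so m_1² = 64.
m_2 = E[X²] = σ⁴ (1 + c) = 64 · (1 + 0.215686) = 64 · 1.215686 = 77.803922.
(Note m_2 − m_1² simplifies to c · σ⁴ = 0.215686 · 64.)

Var(X) = m_2 − m_1² = 77.803922 − 64 = 13.803922.


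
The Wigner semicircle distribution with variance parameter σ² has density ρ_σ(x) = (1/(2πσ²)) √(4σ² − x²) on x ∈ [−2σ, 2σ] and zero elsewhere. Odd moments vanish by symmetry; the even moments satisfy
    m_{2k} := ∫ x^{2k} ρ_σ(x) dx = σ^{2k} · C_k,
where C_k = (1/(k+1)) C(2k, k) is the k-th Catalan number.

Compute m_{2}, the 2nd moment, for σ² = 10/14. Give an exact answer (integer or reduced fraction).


By the scaled semicircle moment identity, m_{2k} = σ^{2k} · C_k with k = 1.
C_1 = (1/(k+1)) · C(2k, k) = (1/2) · C(2, 1) = (1/2) · 2 = 1.
σ^{2k} = (σ²)^k = (10/14)^1 = 5/7.

Therefore m_{2} = σ^{2} · C_1 = (5/7) · 1 = 5/7.


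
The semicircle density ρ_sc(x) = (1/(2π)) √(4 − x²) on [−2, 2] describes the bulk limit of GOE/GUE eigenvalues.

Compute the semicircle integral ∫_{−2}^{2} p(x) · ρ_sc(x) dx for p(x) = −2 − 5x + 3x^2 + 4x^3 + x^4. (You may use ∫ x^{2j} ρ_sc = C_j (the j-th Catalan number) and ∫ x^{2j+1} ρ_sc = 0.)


Write p(x) = Σ a_i x^i, split into monomials and integrate each against ρ_sc separately.
Using ∫ x^{2j} ρ_sc = C_j = (1/(j+1)) C(2j, j) (Catalan numbers) and ∫ x^{2j+1} ρ_sc = 0 (odd monomials vanish by symmetry):
  i = 0 (even): a_0 · C_{0} = -2 · 1 = -2
  i = 1 (odd): ∫ x^1 ρ_sc = 0 (vanishes)
  i = 2 (even): a_2 · C_{1} = 3 · 1 = 3
  i = 3 (odd): ∫ x^3 ρ_sc = 0 (vanishes)
  i = 4 (even): a_4 · C_{2} = 1 · 2 = 2

Summing the contributions: ∫_{−2}^{2} p(x) ρ_sc(x) dx = (-2) + 3 + 2 = 3.


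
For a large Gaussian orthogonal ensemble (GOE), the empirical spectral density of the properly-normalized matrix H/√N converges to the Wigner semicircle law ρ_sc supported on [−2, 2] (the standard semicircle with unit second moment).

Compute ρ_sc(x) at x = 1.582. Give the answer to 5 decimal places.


ρ_sc(x) = (1/(2π)) √(4 − x²). With x = 1.582:
  4 − x² = 4 − (1.582)² = 4 − 2.502724 = 1.497276.
  √(4 − x²) = 1.223632.
  1/(2π) = 0.159155.
  ρ_sc(1.582) = 0.159155 · 1.223632 = 0.194747.

Rounded to 5 decimal places: ρ_sc(1.582) ≈ 0.19475.


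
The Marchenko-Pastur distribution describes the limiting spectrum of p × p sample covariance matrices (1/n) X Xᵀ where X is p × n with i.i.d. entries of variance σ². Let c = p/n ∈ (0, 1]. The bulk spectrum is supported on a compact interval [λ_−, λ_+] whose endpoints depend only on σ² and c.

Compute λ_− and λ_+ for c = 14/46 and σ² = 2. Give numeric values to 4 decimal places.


c = 14/46 = 0.304348; √c = 0.551677.
λ_− = σ² (1 − √c)² = 2 · (1 − 0.551677)² = 2 · (0.448323)² = 0.401987.
λ_+ = σ² (1 + √c)² = 2 · (1 + 0.551677)² = 2 · (1.551677)² = 4.815405.

Rounded to 4 decimal places: λ_− ≈ 0.4020, λ_+ ≈ 4.8154.


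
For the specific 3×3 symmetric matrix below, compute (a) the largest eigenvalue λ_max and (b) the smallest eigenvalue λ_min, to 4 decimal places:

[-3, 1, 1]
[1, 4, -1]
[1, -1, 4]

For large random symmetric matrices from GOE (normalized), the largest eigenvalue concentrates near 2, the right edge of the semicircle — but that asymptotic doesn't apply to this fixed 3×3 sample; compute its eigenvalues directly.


Since M is real symmetric, all three eigenvalues are real; they are the roots of det(λI − M) = λ³ − (tr M) λ² + s λ − det M, where s is the sum of the principal 2×2 minors.
tr M = -3 + 4 + 4 = 5.
s = ((-3)·4 − 1²) + ((-3)·4 − 1²) + (4·4 − (-1)²) = -13 + (-13) + 15 = -11.
det M (expand along row 1) = (-3)·15 − 1·5 + 1·(-5) = -55.
Characteristic polynomial: λ³ − 5λ² − 11λ + 55 = 0.
Substitute λ = y + (tr M)/3 = y + 1.666667 to remove the quadratic term: y³ + p·y + q = 0 with p = s − (tr M)²/3 = -19.333333 and q = −2(tr M)³/27 + (tr M)·s/3 − det M = 27.407407.
Three real roots ⇒ use the trigonometric (Viète) form: r = 2√(−p/3) = 5.077182, φ = arccos(3q/(p·r)) = arccos(-0.837644) = 2.563753 rad.
y_k = r·cos(φ/3 − 2πk/3) for k = 0, 1, 2 gives y = 3.333333, 1.649958, -4.983291.
λ_k = y_k + 1.666667 gives λ = 5.0000, 3.3166, -3.3166 (check: the sum is 5.0000 = tr M).

Hence λ_max = 5.0000 and λ_min = -3.3166.


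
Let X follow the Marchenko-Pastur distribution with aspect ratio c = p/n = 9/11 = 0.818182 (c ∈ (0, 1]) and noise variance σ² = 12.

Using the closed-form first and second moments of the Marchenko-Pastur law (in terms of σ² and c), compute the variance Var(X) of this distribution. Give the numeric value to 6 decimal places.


Recall the MP moments m_1 = E[X] = σ² and m_2 = E[X²] = σ⁴ (1 + c).
m_1 = E[X] = σ² = 12, so m_1² = 144.
m_2 = E[X²] = σ⁴ (1 + c) = 144 · (1 + 0.818182) = 144 · 1.818182 = 261.818182.
(Note m_2 − m_1² simplifies to c · σ⁴ = 0.818182 · 144.)

Var(X) = m_2 − m_1² = 261.818182 − 144 = 117.818182.


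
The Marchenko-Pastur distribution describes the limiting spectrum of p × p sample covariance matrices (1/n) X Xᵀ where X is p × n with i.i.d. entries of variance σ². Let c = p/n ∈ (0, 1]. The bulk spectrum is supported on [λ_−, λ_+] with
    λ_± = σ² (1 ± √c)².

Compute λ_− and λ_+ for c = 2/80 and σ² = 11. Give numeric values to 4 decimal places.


c = 2/80 = 0.025000; √c = 0.158114.
λ_− = σ² (1 − √c)² = 11 · (1 − 0.158114)² = 11 · (0.841886)² = 7.796495.
λ_+ = σ² (1 + √c)² = 11 · (1 + 0.158114)² = 11 · (1.158114)² = 14.753505.

Rounded to 4 decimal places: λ_− ≈ 7.7965, λ_+ ≈ 14.7535.


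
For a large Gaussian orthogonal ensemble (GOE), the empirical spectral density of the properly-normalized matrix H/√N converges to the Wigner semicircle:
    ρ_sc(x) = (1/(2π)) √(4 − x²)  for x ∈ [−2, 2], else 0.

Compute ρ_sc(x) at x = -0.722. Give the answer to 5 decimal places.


ρ_sc(x) = (1/(2π)) √(4 − x²). With x = -0.722:
  4 − x² = 4 − (-0.722)² = 4 − 0.521284 = 3.478716.
  √(4 − x²) = 1.865132.
  1/(2π) = 0.159155.
  ρ_sc(-0.722) = 0.159155 · 1.865132 = 0.296845.

Rounded to 5 decimal places: ρ_sc(-0.722) ≈ 0.29684.


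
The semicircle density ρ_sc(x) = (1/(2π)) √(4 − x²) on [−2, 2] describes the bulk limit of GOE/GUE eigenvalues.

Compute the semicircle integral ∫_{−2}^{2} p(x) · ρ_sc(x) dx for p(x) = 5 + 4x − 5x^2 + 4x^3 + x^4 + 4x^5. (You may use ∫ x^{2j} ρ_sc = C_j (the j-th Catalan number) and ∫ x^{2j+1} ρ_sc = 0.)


Write p(x) = Σ a_i x^i, split into monomials and integrate each against ρ_sc separately.
Using ∫ x^{2j} ρ_sc = C_j = (1/(j+1)) C(2j, j) (Catalan numbers) and ∫ x^{2j+1} ρ_sc = 0 (odd monomials vanish by symmetry):
  i = 0 (even): a_0 · C_{0} = 5 · 1 = 5
  i = 1 (odd): ∫ x^1 ρ_sc = 0 (vanishes)
  i = 2 (even): a_2 · C_{1} = -5 · 1 = -5
  i = 3 (odd): ∫ x^3 ρ_sc = 0 (vanishes)
  i = 4 (even): a_4 · C_{2} = 1 · 2 = 2
  i = 5 (odd): ∫ x^5 ρ_sc = 0 (vanishes)

Summing the contributions: ∫_{−2}^{2} p(x) ρ_sc(x) dx = 5 + (-5) + 2 = 2.


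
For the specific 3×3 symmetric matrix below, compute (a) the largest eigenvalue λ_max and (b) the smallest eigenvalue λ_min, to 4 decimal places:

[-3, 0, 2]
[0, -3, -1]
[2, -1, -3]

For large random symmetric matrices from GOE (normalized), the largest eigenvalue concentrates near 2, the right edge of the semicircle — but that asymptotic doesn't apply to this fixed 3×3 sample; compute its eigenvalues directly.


Since M is real symmetric, all three eigenvalues are real; they are the roots of det(λI − M) = λ³ − (tr M) λ² + s λ − det M, where s is the sum of the principal 2×2 minors.
tr M = -3 + (-3) + (-3) = -9.
s = ((-3)·(-3) − 0²) + ((-3)·(-3) − 2²) + ((-3)·(-3) − (-1)²) = 9 + 5 + 8 = 22.
det M (expand along row 1) = (-3)·8 − 0·2 + 2·6 = -12.
Characteristic polynomial: λ³ + 9λ² + 22λ + 12 = 0.
Substitute λ = y + (tr M)/3 = y − 3.000000 to remove the quadratic term: y³ + p·y + q = 0 with p = s − (tr M)²/3 = -5.000000 and q = −2(tr M)³/27 + (tr M)·s/3 − det M = 0.000000.
Three real roots ⇒ use the trigonometric (Viète) form: r = 2√(−p/3) = 2.581989, φ = arccos(3q/(p·r)) = arccos(0.000000) = 1.570796 rad.
y_k = r·cos(φ/3 − 2πk/3) for k = 0, 1, 2 gives y = 2.236068, 0.000000, -2.236068.
λ_k = y_k − 3.000000 gives λ = -0.7639, -3.0000, -5.2361 (check: the sum is -9.0000 = tr M).

Hence λ_max = -0.7639 and λ_min = -5.2361.


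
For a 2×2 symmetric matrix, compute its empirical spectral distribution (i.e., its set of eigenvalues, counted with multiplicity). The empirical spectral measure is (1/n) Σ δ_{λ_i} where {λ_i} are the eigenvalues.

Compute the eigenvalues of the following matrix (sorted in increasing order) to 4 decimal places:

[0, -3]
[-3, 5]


Since M is real symmetric, both eigenvalues are real; they are the roots of det(λI − M) = λ² − (tr M) λ + det M.
tr M = 0 + 5 = 5.
det M = 0·5 − (-3)² = 0 − 9 = -9.
Characteristic polynomial: λ² − 5λ − 9 = 0.
Discriminant Δ = (tr M)² − 4·det M = 25 − (-36) = 61; √Δ = 7.810250.
λ = (tr M ± √Δ)/2 = (5 ± 7.810250)/2, giving (tr M − √Δ)/2 = -1.4051 and (tr M + √Δ)/2 = 6.4051.

Eigenvalues sorted in increasing order: [-1.4051, 6.4051].


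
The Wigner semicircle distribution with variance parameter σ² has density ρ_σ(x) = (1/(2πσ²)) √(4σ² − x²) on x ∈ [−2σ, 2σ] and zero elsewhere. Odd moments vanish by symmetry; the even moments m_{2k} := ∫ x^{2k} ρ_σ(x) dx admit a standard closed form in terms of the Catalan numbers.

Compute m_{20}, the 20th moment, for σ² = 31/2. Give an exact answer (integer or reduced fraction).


By the scaled semicircle moment identity, m_{2k} = σ^{2k} · C_k with k = 10.
C_10 = (1/(k+1)) · C(2k, k) = (1/11) · C(20, 10) = (1/11) · 184756 = 16796.
σ^{2k} = (σ²)^k = (31/2)^10 = 819628286980801/1024.

Therefore m_{20} = σ^{20} · C_10 = (819628286980801/1024) · 16796 = 3441619177032383399/256.


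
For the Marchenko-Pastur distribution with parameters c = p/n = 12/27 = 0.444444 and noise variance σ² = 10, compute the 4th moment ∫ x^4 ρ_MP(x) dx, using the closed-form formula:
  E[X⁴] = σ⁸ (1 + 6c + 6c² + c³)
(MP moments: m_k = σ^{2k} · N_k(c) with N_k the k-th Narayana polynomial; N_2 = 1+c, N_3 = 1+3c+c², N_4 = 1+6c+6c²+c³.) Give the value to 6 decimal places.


E[X⁴] = σ⁸ (1 + 6c + 6c² + c³) (fourth MP moment). With σ² = 10 (so σ⁸ = 10000) and c = 12/27 = 0.444444: E[X⁴] = 10000 · (1 + 6·0.444444 + 6·(0.444444)² + (0.444444)³) = 10000 · 4.939643.

So E[X^4] = 49396.433471.


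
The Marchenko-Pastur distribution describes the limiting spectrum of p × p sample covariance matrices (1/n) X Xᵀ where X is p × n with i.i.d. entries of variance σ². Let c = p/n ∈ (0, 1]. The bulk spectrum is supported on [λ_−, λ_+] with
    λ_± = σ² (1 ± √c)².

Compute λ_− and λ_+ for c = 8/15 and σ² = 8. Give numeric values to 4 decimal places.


c = 8/15 = 0.533333; √c = 0.730297.
λ_− = σ² (1 − √c)² = 8 · (1 − 0.730297)² = 8 · (0.269703)² = 0.581919.
λ_+ = σ² (1 + √c)² = 8 · (1 + 0.730297)² = 8 · (1.730297)² = 23.951415.

Rounded to 4 decimal places: λ_− ≈ 0.5819, λ_+ ≈ 23.9514.


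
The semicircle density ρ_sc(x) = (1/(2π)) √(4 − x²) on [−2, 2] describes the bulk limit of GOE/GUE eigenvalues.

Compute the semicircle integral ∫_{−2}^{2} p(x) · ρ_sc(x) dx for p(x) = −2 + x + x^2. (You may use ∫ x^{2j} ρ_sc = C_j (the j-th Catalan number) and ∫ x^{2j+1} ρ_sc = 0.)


Write p(x) = Σ a_i x^i, split into monomials and integrate each against ρ_sc separately.
Using ∫ x^{2j} ρ_sc = C_j = (1/(j+1)) C(2j, j) (Catalan numbers) and ∫ x^{2j+1} ρ_sc = 0 (odd monomials vanish by symmetry):
  i = 0 (even): a_0 · C_{0} = -2 · 1 = -2
  i = 1 (odd): ∫ x^1 ρ_sc = 0 (vanishes)
  i = 2 (even): a_2 · C_{1} = 1 · 1 = 1

Summing the contributions: ∫_{−2}^{2} p(x) ρ_sc(x) dx = (-2) + 1 = -1.


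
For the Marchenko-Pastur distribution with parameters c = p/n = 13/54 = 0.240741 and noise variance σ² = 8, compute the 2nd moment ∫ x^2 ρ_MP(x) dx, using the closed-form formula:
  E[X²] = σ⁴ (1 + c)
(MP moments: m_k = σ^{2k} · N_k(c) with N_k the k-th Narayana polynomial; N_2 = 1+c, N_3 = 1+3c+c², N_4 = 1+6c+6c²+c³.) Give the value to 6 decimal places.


E[X²] = σ⁴ (1 + c) (second MP moment). With σ² = 8 (so σ⁴ = 64) and c = 13/54 = 0.240741: E[X²] = 64 · (1 + 0.240741) = 64 · 1.240741.

So E[X^2] = 79.407407.


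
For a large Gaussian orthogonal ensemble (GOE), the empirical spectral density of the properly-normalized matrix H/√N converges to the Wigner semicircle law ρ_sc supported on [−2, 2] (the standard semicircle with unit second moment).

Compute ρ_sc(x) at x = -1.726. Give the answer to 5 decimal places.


ρ_sc(x) = (1/(2π)) √(4 − x²). With x = -1.726:
  4 − x² = 4 − (-1.726)² = 4 − 2.979076 = 1.020924.
  √(4 − x²) = 1.010408.
  1/(2π) = 0.159155.
  ρ_sc(-1.726) = 0.159155 · 1.010408 = 0.160811.

Rounded to 5 decimal places: ρ_sc(-1.726) ≈ 0.16081.


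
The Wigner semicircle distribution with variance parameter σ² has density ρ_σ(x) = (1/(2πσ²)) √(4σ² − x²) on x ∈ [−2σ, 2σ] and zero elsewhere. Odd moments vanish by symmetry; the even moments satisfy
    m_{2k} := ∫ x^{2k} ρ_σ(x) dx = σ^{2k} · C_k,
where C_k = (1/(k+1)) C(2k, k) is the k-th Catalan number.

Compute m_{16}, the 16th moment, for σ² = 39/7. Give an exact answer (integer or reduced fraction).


By the scaled semicircle moment identity, m_{2k} = σ^{2k} · C_k with k = 8.
C_8 = (1/(k+1)) · C(2k, k) = (1/9) · C(16, 8) = (1/9) · 12870 = 1430.
σ^{2k} = (σ²)^k = (39/7)^8 = 5352009260481/5764801.

Therefore m_{16} = σ^{16} · C_8 = (5352009260481/5764801) · 1430 = 7653373242487830/5764801.


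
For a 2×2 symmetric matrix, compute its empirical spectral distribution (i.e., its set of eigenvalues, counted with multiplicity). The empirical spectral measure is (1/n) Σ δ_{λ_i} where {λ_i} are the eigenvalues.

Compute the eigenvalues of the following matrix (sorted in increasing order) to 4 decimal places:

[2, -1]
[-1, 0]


Since M is real symmetric, both eigenvalues are real; they are the roots of det(λI − M) = λ² − (tr M) λ + det M.
tr M = 2 + 0 = 2.
det M = 2·0 − (-1)² = 0 − 1 = -1.
Characteristic polynomial: λ² − 2λ − 1 = 0.
Discriminant Δ = (tr M)² − 4·det M = 4 − (-4) = 8; √Δ = 2.828427.
λ = (tr M ± √Δ)/2 = (2 ± 2.828427)/2, giving (tr M − √Δ)/2 = -0.4142 and (tr M + √Δ)/2 = 2.4142.

Eigenvalues sorted in increasing order: [-0.4142, 2.4142].


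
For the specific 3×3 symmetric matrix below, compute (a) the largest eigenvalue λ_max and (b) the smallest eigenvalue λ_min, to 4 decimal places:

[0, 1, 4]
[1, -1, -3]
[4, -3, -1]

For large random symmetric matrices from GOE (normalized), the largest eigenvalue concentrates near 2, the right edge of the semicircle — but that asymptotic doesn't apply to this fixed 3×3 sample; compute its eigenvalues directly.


Since M is real symmetric, all three eigenvalues are real; they are the roots of det(λI − M) = λ³ − (tr M) λ² + s λ − det M, where s is the sum of the principal 2×2 minors.
tr M = 0 + (-1) + (-1) = -2.
s = (0·(-1) − 1²) + (0·(-1) − 4²) + ((-1)·(-1) − (-3)²) = -1 + (-16) + (-8) = -25.
det M (expand along row 1) = 0·(-8) − 1·11 + 4·1 = -7.
Characteristic polynomial: λ³ + 2λ² − 25λ + 7 = 0.
Substitute λ = y + (tr M)/3 = y − 0.666667 to remove the quadratic term: y³ + p·y + q = 0 with p = s − (tr M)²/3 = -26.333333 and q = −2(tr M)³/27 + (tr M)·s/3 − det M = 24.259259.
Three real roots ⇒ use the trigonometric (Viète) form: r = 2√(−p/3) = 5.925463, φ = arccos(3q/(p·r)) = arccos(-0.466413) = 2.056028 rad.
y_k = r·cos(φ/3 − 2πk/3) for k = 0, 1, 2 gives y = 4.587507, 0.954233, -5.541740.
λ_k = y_k − 0.666667 gives λ = 3.9208, 0.2876, -6.2084 (check: the sum is -2.0000 = tr M).

Hence λ_max = 3.9208 and λ_min = -6.2084.


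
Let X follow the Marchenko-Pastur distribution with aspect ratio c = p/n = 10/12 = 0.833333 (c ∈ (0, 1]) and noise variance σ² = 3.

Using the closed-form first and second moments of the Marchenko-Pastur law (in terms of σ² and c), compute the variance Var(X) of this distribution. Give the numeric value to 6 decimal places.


Recall the MP moments m_1 = E[X] = σ² and m_2 = E[X²] = σ⁴ (1 + c).
m_1 = E[X] = σ² = 3, so m_1² = 9.
m_2 = E[X²] = σ⁴ (1 + c) = 9 · (1 + 0.833333) = 9 · 1.833333 = 16.500000.
(Note m_2 − m_1² simplifies to c · σ⁴ = 0.833333 · 9.)

Var(X) = m_2 − m_1² = 16.500000 − 9 = 7.500000.


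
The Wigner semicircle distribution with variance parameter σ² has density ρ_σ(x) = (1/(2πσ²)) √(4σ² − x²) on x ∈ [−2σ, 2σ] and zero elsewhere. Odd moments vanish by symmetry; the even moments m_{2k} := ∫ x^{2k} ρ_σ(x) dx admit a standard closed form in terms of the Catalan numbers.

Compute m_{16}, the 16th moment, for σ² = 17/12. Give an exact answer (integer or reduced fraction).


By the scaled semicircle moment identity, m_{2k} = σ^{2k} · C_k with k = 8.
C_8 = (1/(k+1)) · C(2k, k) = (1/9) · C(16, 8) = (1/9) · 12870 = 1430.
σ^{2k} = (σ²)^k = (17/12)^8 = 6975757441/429981696.

Therefore m_{16} = σ^{16} · C_8 = (6975757441/429981696) · 1430 = 4987666570315/214990848.


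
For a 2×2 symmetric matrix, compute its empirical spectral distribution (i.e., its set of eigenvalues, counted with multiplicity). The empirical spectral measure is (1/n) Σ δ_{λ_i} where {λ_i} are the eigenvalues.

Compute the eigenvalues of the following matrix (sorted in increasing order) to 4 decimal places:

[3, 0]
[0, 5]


Since M is real symmetric, both eigenvalues are real; they are the roots of det(λI − M) = λ² − (tr M) λ + det M.
tr M = 3 + 5 = 8.
det M = 3·5 − 0² = 15 − 0 = 15.
Characteristic polynomial: λ² − 8λ + 15 = 0.
Discriminant Δ = (tr M)² − 4·det M = 64 − 60 = 4; √Δ = 2.000000.
λ = (tr M ± √Δ)/2 = (8 ± 2.000000)/2, giving (tr M − √Δ)/2 = 3.0000 and (tr M + √Δ)/2 = 5.0000.

Eigenvalues sorted in increasing order: [3.0000, 5.0000].


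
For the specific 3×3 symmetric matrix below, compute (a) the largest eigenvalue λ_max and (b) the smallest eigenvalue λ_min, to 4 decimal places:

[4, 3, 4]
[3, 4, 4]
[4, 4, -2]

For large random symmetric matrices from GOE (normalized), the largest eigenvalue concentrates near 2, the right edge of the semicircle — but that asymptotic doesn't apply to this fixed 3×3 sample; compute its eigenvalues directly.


Since M is real symmetric, all three eigenvalues are real; they are the roots of det(λI − M) = λ³ − (tr M) λ² + s λ − det M, where s is the sum of the principal 2×2 minors.
tr M = 4 + 4 + (-2) = 6.
s = (4·4 − 3²) + (4·(-2) − 4²) + (4·(-2) − 4²) = 7 + (-24) + (-24) = -41.
det M (expand along row 1) = 4·(-24) − 3·(-22) + 4·(-4) = -46.
Characteristic polynomial: λ³ − 6λ² − 41λ + 46 = 0.
Substitute λ = y + (tr M)/3 = y + 2.000000 to remove the quadratic term: y³ + p·y + q = 0 with p = s − (tr M)²/3 = -53.000000 and q = −2(tr M)³/27 + (tr M)·s/3 − det M = -52.000000.
Three real roots ⇒ use the trigonometric (Viète) form: r = 2√(−p/3) = 8.406347, φ = arccos(3q/(p·r)) = arccos(0.350140) = 1.213076 rad.
y_k = r·cos(φ/3 − 2πk/3) for k = 0, 1, 2 gives y = 7.728416, -1.000000, -6.728416.
λ_k = y_k + 2.000000 gives λ = 9.7284, 1.0000, -4.7284 (check: the sum is 6.0000 = tr M).

Hence λ_max = 9.7284 and λ_min = -4.7284.
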